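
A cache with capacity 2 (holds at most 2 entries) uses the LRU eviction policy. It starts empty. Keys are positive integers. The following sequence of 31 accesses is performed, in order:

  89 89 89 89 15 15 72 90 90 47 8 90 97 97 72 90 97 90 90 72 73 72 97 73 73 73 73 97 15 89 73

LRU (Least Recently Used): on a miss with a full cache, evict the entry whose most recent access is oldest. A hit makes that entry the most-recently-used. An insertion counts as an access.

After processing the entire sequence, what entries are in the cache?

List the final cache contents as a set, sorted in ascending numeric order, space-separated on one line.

Answer: 73 89

Derivation:
LRU simulation (capacity=2):
  1. access 89: MISS. Cache (LRU->MRU): [89]
  2. access 89: HIT. Cache (LRU->MRU): [89]
  3. access 89: HIT. Cache (LRU->MRU): [89]
  4. access 89: HIT. Cache (LRU->MRU): [89]
  5. access 15: MISS. Cache (LRU->MRU): [89 15]
  6. access 15: HIT. Cache (LRU->MRU): [89 15]
  7. access 72: MISS, evict 89. Cache (LRU->MRU): [15 72]
  8. access 90: MISS, evict 15. Cache (LRU->MRU): [72 90]
  9. access 90: HIT. Cache (LRU->MRU): [72 90]
  10. access 47: MISS, evict 72. Cache (LRU->MRU): [90 47]
  11. access 8: MISS, evict 90. Cache (LRU->MRU): [47 8]
  12. access 90: MISS, evict 47. Cache (LRU->MRU): [8 90]
  13. access 97: MISS, evict 8. Cache (LRU->MRU): [90 97]
  14. access 97: HIT. Cache (LRU->MRU): [90 97]
  15. access 72: MISS, evict 90. Cache (LRU->MRU): [97 72]
  16. access 90: MISS, evict 97. Cache (LRU->MRU): [72 90]
  17. access 97: MISS, evict 72. Cache (LRU->MRU): [90 97]
  18. access 90: HIT. Cache (LRU->MRU): [97 90]
  19. access 90: HIT. Cache (LRU->MRU): [97 90]
  20. access 72: MISS, evict 97. Cache (LRU->MRU): [90 72]
  21. access 73: MISS, evict 90. Cache (LRU->MRU): [72 73]
  22. access 72: HIT. Cache (LRU->MRU): [73 72]
  23. access 97: MISS, evict 73. Cache (LRU->MRU): [72 97]
  24. access 73: MISS, evict 72. Cache (LRU->MRU): [97 73]
  25. access 73: HIT. Cache (LRU->MRU): [97 73]
  26. access 73: HIT. Cache (LRU->MRU): [97 73]
  27. access 73: HIT. Cache (LRU->MRU): [97 73]
  28. access 97: HIT. Cache (LRU->MRU): [73 97]
  29. access 15: MISS, evict 73. Cache (LRU->MRU): [97 15]
  30. access 89: MISS, evict 97. Cache (LRU->MRU): [15 89]
  31. access 73: MISS, evict 15. Cache (LRU->MRU): [89 73]
Total: 13 hits, 18 misses, 16 evictions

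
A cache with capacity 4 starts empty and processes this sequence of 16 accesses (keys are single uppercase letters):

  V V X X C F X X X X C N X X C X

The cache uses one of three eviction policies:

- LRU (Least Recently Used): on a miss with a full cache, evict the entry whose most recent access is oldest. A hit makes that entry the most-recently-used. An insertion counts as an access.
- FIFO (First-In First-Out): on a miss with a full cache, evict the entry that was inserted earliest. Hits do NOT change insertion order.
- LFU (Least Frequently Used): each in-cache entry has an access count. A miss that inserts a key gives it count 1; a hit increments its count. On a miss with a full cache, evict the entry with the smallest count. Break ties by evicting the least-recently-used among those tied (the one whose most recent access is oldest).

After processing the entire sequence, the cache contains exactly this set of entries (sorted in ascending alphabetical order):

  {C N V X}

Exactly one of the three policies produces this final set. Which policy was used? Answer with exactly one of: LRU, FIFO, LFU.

Simulating under each policy and comparing final sets:
  LRU: final set = {C F N X} -> differs
  FIFO: final set = {C F N X} -> differs
  LFU: final set = {C N V X} -> MATCHES target
Only LFU produces the target set.

Answer: LFU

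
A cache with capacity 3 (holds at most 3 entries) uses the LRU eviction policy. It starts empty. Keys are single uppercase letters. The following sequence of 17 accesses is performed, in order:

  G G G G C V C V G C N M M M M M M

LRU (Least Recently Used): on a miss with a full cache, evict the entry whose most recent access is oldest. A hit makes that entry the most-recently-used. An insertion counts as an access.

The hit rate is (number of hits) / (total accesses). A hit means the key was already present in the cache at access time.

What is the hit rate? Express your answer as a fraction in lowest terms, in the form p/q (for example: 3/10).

LRU simulation (capacity=3):
  1. access G: MISS. Cache (LRU->MRU): [G]
  2. access G: HIT. Cache (LRU->MRU): [G]
  3. access G: HIT. Cache (LRU->MRU): [G]
  4. access G: HIT. Cache (LRU->MRU): [G]
  5. access C: MISS. Cache (LRU->MRU): [G C]
  6. access V: MISS. Cache (LRU->MRU): [G C V]
  7. access C: HIT. Cache (LRU->MRU): [G V C]
  8. access V: HIT. Cache (LRU->MRU): [G C V]
  9. access G: HIT. Cache (LRU->MRU): [C V G]
  10. access C: HIT. Cache (LRU->MRU): [V G C]
  11. access N: MISS, evict V. Cache (LRU->MRU): [G C N]
  12. access M: MISS, evict G. Cache (LRU->MRU): [C N M]
  13. access M: HIT. Cache (LRU->MRU): [C N M]
  14. access M: HIT. Cache (LRU->MRU): [C N M]
  15. access M: HIT. Cache (LRU->MRU): [C N M]
  16. access M: HIT. Cache (LRU->MRU): [C N M]
  17. access M: HIT. Cache (LRU->MRU): [C N M]
Total: 12 hits, 5 misses, 2 evictions

Hit rate = 12/17

Answer: 12/17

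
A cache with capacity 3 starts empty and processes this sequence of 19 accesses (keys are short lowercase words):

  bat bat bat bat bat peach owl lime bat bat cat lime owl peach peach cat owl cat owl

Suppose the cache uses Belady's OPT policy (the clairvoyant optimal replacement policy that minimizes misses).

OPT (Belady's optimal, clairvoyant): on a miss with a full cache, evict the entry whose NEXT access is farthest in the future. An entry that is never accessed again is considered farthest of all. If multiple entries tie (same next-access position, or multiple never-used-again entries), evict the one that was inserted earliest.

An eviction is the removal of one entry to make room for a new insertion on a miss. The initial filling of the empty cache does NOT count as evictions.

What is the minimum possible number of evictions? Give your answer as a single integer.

Answer: 3

Derivation:
OPT (Belady) simulation (capacity=3):
  1. access bat: MISS. Cache: [bat]
  2. access bat: HIT. Next use of bat: step 3. Cache: [bat]
  3. access bat: HIT. Next use of bat: step 4. Cache: [bat]
  4. access bat: HIT. Next use of bat: step 5. Cache: [bat]
  5. access bat: HIT. Next use of bat: step 9. Cache: [bat]
  6. access peach: MISS. Cache: [bat peach]
  7. access owl: MISS. Cache: [bat peach owl]
  8. access lime: MISS, evict peach (next use: step 14). Cache: [bat owl lime]
  9. access bat: HIT. Next use of bat: step 10. Cache: [bat owl lime]
  10. access bat: HIT. Next use of bat: never. Cache: [bat owl lime]
  11. access cat: MISS, evict bat (next use: never). Cache: [owl lime cat]
  12. access lime: HIT. Next use of lime: never. Cache: [owl lime cat]
  13. access owl: HIT. Next use of owl: step 17. Cache: [owl lime cat]
  14. access peach: MISS, evict lime (next use: never). Cache: [owl cat peach]
  15. access peach: HIT. Next use of peach: never. Cache: [owl cat peach]
  16. access cat: HIT. Next use of cat: step 18. Cache: [owl cat peach]
  17. access owl: HIT. Next use of owl: step 19. Cache: [owl cat peach]
  18. access cat: HIT. Next use of cat: never. Cache: [owl cat peach]
  19. access owl: HIT. Next use of owl: never. Cache: [owl cat peach]
Total: 13 hits, 6 misses, 3 evictions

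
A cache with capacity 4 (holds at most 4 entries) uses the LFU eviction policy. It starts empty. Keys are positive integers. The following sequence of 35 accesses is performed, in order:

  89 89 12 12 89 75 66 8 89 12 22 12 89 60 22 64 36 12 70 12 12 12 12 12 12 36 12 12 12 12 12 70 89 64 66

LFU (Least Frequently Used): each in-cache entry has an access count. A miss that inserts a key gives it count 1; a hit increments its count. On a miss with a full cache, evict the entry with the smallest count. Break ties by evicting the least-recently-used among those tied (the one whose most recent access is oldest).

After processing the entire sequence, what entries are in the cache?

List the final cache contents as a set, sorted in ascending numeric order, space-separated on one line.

LFU simulation (capacity=4):
  1. access 89: MISS. Cache: [89(c=1)]
  2. access 89: HIT, count now 2. Cache: [89(c=2)]
  3. access 12: MISS. Cache: [12(c=1) 89(c=2)]
  4. access 12: HIT, count now 2. Cache: [89(c=2) 12(c=2)]
  5. access 89: HIT, count now 3. Cache: [12(c=2) 89(c=3)]
  6. access 75: MISS. Cache: [75(c=1) 12(c=2) 89(c=3)]
  7. access 66: MISS. Cache: [75(c=1) 66(c=1) 12(c=2) 89(c=3)]
  8. access 8: MISS, evict 75(c=1). Cache: [66(c=1) 8(c=1) 12(c=2) 89(c=3)]
  9. access 89: HIT, count now 4. Cache: [66(c=1) 8(c=1) 12(c=2) 89(c=4)]
  10. access 12: HIT, count now 3. Cache: [66(c=1) 8(c=1) 12(c=3) 89(c=4)]
  11. access 22: MISS, evict 66(c=1). Cache: [8(c=1) 22(c=1) 12(c=3) 89(c=4)]
  12. access 12: HIT, count now 4. Cache: [8(c=1) 22(c=1) 89(c=4) 12(c=4)]
  13. access 89: HIT, count now 5. Cache: [8(c=1) 22(c=1) 12(c=4) 89(c=5)]
  14. access 60: MISS, evict 8(c=1). Cache: [22(c=1) 60(c=1) 12(c=4) 89(c=5)]
  15. access 22: HIT, count now 2. Cache: [60(c=1) 22(c=2) 12(c=4) 89(c=5)]
  16. access 64: MISS, evict 60(c=1). Cache: [64(c=1) 22(c=2) 12(c=4) 89(c=5)]
  17. access 36: MISS, evict 64(c=1). Cache: [36(c=1) 22(c=2) 12(c=4) 89(c=5)]
  18. access 12: HIT, count now 5. Cache: [36(c=1) 22(c=2) 89(c=5) 12(c=5)]
  19. access 70: MISS, evict 36(c=1). Cache: [70(c=1) 22(c=2) 89(c=5) 12(c=5)]
  20. access 12: HIT, count now 6. Cache: [70(c=1) 22(c=2) 89(c=5) 12(c=6)]
  21. access 12: HIT, count now 7. Cache: [70(c=1) 22(c=2) 89(c=5) 12(c=7)]
  22. access 12: HIT, count now 8. Cache: [70(c=1) 22(c=2) 89(c=5) 12(c=8)]
  23. access 12: HIT, count now 9. Cache: [70(c=1) 22(c=2) 89(c=5) 12(c=9)]
  24. access 12: HIT, count now 10. Cache: [70(c=1) 22(c=2) 89(c=5) 12(c=10)]
  25. access 12: HIT, count now 11. Cache: [70(c=1) 22(c=2) 89(c=5) 12(c=11)]
  26. access 36: MISS, evict 70(c=1). Cache: [36(c=1) 22(c=2) 89(c=5) 12(c=11)]
  27. access 12: HIT, count now 12. Cache: [36(c=1) 22(c=2) 89(c=5) 12(c=12)]
  28. access 12: HIT, count now 13. Cache: [36(c=1) 22(c=2) 89(c=5) 12(c=13)]
  29. access 12: HIT, count now 14. Cache: [36(c=1) 22(c=2) 89(c=5) 12(c=14)]
  30. access 12: HIT, count now 15. Cache: [36(c=1) 22(c=2) 89(c=5) 12(c=15)]
  31. access 12: HIT, count now 16. Cache: [36(c=1) 22(c=2) 89(c=5) 12(c=16)]
  32. access 70: MISS, evict 36(c=1). Cache: [70(c=1) 22(c=2) 89(c=5) 12(c=16)]
  33. access 89: HIT, count now 6. Cache: [70(c=1) 22(c=2) 89(c=6) 12(c=16)]
  34. access 64: MISS, evict 70(c=1). Cache: [64(c=1) 22(c=2) 89(c=6) 12(c=16)]
  35. access 66: MISS, evict 64(c=1). Cache: [66(c=1) 22(c=2) 89(c=6) 12(c=16)]
Total: 21 hits, 14 misses, 10 evictions

Answer: 12 22 66 89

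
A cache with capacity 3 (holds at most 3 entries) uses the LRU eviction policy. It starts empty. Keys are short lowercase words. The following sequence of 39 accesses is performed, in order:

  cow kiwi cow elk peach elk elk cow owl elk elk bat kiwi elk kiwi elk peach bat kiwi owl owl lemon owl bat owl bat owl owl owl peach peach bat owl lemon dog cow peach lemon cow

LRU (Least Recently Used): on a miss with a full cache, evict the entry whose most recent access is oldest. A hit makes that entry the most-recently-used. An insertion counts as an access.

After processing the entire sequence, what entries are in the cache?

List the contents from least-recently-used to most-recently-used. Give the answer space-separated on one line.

Answer: peach lemon cow

Derivation:
LRU simulation (capacity=3):
  1. access cow: MISS. Cache (LRU->MRU): [cow]
  2. access kiwi: MISS. Cache (LRU->MRU): [cow kiwi]
  3. access cow: HIT. Cache (LRU->MRU): [kiwi cow]
  4. access elk: MISS. Cache (LRU->MRU): [kiwi cow elk]
  5. access peach: MISS, evict kiwi. Cache (LRU->MRU): [cow elk peach]
  6. access elk: HIT. Cache (LRU->MRU): [cow peach elk]
  7. access elk: HIT. Cache (LRU->MRU): [cow peach elk]
  8. access cow: HIT. Cache (LRU->MRU): [peach elk cow]
  9. access owl: MISS, evict peach. Cache (LRU->MRU): [elk cow owl]
  10. access elk: HIT. Cache (LRU->MRU): [cow owl elk]
  11. access elk: HIT. Cache (LRU->MRU): [cow owl elk]
  12. access bat: MISS, evict cow. Cache (LRU->MRU): [owl elk bat]
  13. access kiwi: MISS, evict owl. Cache (LRU->MRU): [elk bat kiwi]
  14. access elk: HIT. Cache (LRU->MRU): [bat kiwi elk]
  15. access kiwi: HIT. Cache (LRU->MRU): [bat elk kiwi]
  16. access elk: HIT. Cache (LRU->MRU): [bat kiwi elk]
  17. access peach: MISS, evict bat. Cache (LRU->MRU): [kiwi elk peach]
  18. access bat: MISS, evict kiwi. Cache (LRU->MRU): [elk peach bat]
  19. access kiwi: MISS, evict elk. Cache (LRU->MRU): [peach bat kiwi]
  20. access owl: MISS, evict peach. Cache (LRU->MRU): [bat kiwi owl]
  21. access owl: HIT. Cache (LRU->MRU): [bat kiwi owl]
  22. access lemon: MISS, evict bat. Cache (LRU->MRU): [kiwi owl lemon]
  23. access owl: HIT. Cache (LRU->MRU): [kiwi lemon owl]
  24. access bat: MISS, evict kiwi. Cache (LRU->MRU): [lemon owl bat]
  25. access owl: HIT. Cache (LRU->MRU): [lemon bat owl]
  26. access bat: HIT. Cache (LRU->MRU): [lemon owl bat]
  27. access owl: HIT. Cache (LRU->MRU): [lemon bat owl]
  28. access owl: HIT. Cache (LRU->MRU): [lemon bat owl]
  29. access owl: HIT. Cache (LRU->MRU): [lemon bat owl]
  30. access peach: MISS, evict lemon. Cache (LRU->MRU): [bat owl peach]
  31. access peach: HIT. Cache (LRU->MRU): [bat owl peach]
  32. access bat: HIT. Cache (LRU->MRU): [owl peach bat]
  33. access owl: HIT. Cache (LRU->MRU): [peach bat owl]
  34. access lemon: MISS, evict peach. Cache (LRU->MRU): [bat owl lemon]
  35. access dog: MISS, evict bat. Cache (LRU->MRU): [owl lemon dog]
  36. access cow: MISS, evict owl. Cache (LRU->MRU): [lemon dog cow]
  37. access peach: MISS, evict lemon. Cache (LRU->MRU): [dog cow peach]
  38. access lemon: MISS, evict dog. Cache (LRU->MRU): [cow peach lemon]
  39. access cow: HIT. Cache (LRU->MRU): [peach lemon cow]
Total: 20 hits, 19 misses, 16 evictions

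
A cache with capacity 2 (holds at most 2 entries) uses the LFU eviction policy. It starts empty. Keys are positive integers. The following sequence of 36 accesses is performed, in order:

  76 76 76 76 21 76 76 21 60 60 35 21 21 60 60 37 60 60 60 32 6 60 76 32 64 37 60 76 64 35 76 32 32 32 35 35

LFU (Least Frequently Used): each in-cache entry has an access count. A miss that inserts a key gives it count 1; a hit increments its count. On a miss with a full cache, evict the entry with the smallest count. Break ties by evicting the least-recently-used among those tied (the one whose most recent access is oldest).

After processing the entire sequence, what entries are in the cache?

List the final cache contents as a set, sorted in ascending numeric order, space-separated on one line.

Answer: 35 76

Derivation:
LFU simulation (capacity=2):
  1. access 76: MISS. Cache: [76(c=1)]
  2. access 76: HIT, count now 2. Cache: [76(c=2)]
  3. access 76: HIT, count now 3. Cache: [76(c=3)]
  4. access 76: HIT, count now 4. Cache: [76(c=4)]
  5. access 21: MISS. Cache: [21(c=1) 76(c=4)]
  6. access 76: HIT, count now 5. Cache: [21(c=1) 76(c=5)]
  7. access 76: HIT, count now 6. Cache: [21(c=1) 76(c=6)]
  8. access 21: HIT, count now 2. Cache: [21(c=2) 76(c=6)]
  9. access 60: MISS, evict 21(c=2). Cache: [60(c=1) 76(c=6)]
  10. access 60: HIT, count now 2. Cache: [60(c=2) 76(c=6)]
  11. access 35: MISS, evict 60(c=2). Cache: [35(c=1) 76(c=6)]
  12. access 21: MISS, evict 35(c=1). Cache: [21(c=1) 76(c=6)]
  13. access 21: HIT, count now 2. Cache: [21(c=2) 76(c=6)]
  14. access 60: MISS, evict 21(c=2). Cache: [60(c=1) 76(c=6)]
  15. access 60: HIT, count now 2. Cache: [60(c=2) 76(c=6)]
  16. access 37: MISS, evict 60(c=2). Cache: [37(c=1) 76(c=6)]
  17. access 60: MISS, evict 37(c=1). Cache: [60(c=1) 76(c=6)]
  18. access 60: HIT, count now 2. Cache: [60(c=2) 76(c=6)]
  19. access 60: HIT, count now 3. Cache: [60(c=3) 76(c=6)]
  20. access 32: MISS, evict 60(c=3). Cache: [32(c=1) 76(c=6)]
  21. access 6: MISS, evict 32(c=1). Cache: [6(c=1) 76(c=6)]
  22. access 60: MISS, evict 6(c=1). Cache: [60(c=1) 76(c=6)]
  23. access 76: HIT, count now 7. Cache: [60(c=1) 76(c=7)]
  24. access 32: MISS, evict 60(c=1). Cache: [32(c=1) 76(c=7)]
  25. access 64: MISS, evict 32(c=1). Cache: [64(c=1) 76(c=7)]
  26. access 37: MISS, evict 64(c=1). Cache: [37(c=1) 76(c=7)]
  27. access 60: MISS, evict 37(c=1). Cache: [60(c=1) 76(c=7)]
  28. access 76: HIT, count now 8. Cache: [60(c=1) 76(c=8)]
  29. access 64: MISS, evict 60(c=1). Cache: [64(c=1) 76(c=8)]
  30. access 35: MISS, evict 64(c=1). Cache: [35(c=1) 76(c=8)]
  31. access 76: HIT, count now 9. Cache: [35(c=1) 76(c=9)]
  32. access 32: MISS, evict 35(c=1). Cache: [32(c=1) 76(c=9)]
  33. access 32: HIT, count now 2. Cache: [32(c=2) 76(c=9)]
  34. access 32: HIT, count now 3. Cache: [32(c=3) 76(c=9)]
  35. access 35: MISS, evict 32(c=3). Cache: [35(c=1) 76(c=9)]
  36. access 35: HIT, count now 2. Cache: [35(c=2) 76(c=9)]
Total: 17 hits, 19 misses, 17 evictions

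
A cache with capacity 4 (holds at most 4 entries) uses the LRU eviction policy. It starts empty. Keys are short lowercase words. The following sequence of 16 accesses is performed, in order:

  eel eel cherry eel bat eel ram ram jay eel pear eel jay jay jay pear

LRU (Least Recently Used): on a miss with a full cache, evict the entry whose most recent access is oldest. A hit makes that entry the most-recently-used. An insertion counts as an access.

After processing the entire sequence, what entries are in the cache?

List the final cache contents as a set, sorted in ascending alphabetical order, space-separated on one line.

Answer: eel jay pear ram

Derivation:
LRU simulation (capacity=4):
  1. access eel: MISS. Cache (LRU->MRU): [eel]
  2. access eel: HIT. Cache (LRU->MRU): [eel]
  3. access cherry: MISS. Cache (LRU->MRU): [eel cherry]
  4. access eel: HIT. Cache (LRU->MRU): [cherry eel]
  5. access bat: MISS. Cache (LRU->MRU): [cherry eel bat]
  6. access eel: HIT. Cache (LRU->MRU): [cherry bat eel]
  7. access ram: MISS. Cache (LRU->MRU): [cherry bat eel ram]
  8. access ram: HIT. Cache (LRU->MRU): [cherry bat eel ram]
  9. access jay: MISS, evict cherry. Cache (LRU->MRU): [bat eel ram jay]
  10. access eel: HIT. Cache (LRU->MRU): [bat ram jay eel]
  11. access pear: MISS, evict bat. Cache (LRU->MRU): [ram jay eel pear]
  12. access eel: HIT. Cache (LRU->MRU): [ram jay pear eel]
  13. access jay: HIT. Cache (LRU->MRU): [ram pear eel jay]
  14. access jay: HIT. Cache (LRU->MRU): [ram pear eel jay]
  15. access jay: HIT. Cache (LRU->MRU): [ram pear eel jay]
  16. access pear: HIT. Cache (LRU->MRU): [ram eel jay pear]
Total: 10 hits, 6 misses, 2 evictions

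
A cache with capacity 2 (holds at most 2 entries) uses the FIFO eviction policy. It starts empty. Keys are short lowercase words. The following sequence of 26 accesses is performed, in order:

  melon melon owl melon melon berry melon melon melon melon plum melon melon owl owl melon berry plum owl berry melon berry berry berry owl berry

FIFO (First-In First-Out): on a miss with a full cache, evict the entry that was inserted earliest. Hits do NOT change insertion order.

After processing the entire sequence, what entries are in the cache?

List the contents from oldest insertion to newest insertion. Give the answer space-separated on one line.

Answer: owl berry

Derivation:
FIFO simulation (capacity=2):
  1. access melon: MISS. Cache (old->new): [melon]
  2. access melon: HIT. Cache (old->new): [melon]
  3. access owl: MISS. Cache (old->new): [melon owl]
  4. access melon: HIT. Cache (old->new): [melon owl]
  5. access melon: HIT. Cache (old->new): [melon owl]
  6. access berry: MISS, evict melon. Cache (old->new): [owl berry]
  7. access melon: MISS, evict owl. Cache (old->new): [berry melon]
  8. access melon: HIT. Cache (old->new): [berry melon]
  9. access melon: HIT. Cache (old->new): [berry melon]
  10. access melon: HIT. Cache (old->new): [berry melon]
  11. access plum: MISS, evict berry. Cache (old->new): [melon plum]
  12. access melon: HIT. Cache (old->new): [melon plum]
  13. access melon: HIT. Cache (old->new): [melon plum]
  14. access owl: MISS, evict melon. Cache (old->new): [plum owl]
  15. access owl: HIT. Cache (old->new): [plum owl]
  16. access melon: MISS, evict plum. Cache (old->new): [owl melon]
  17. access berry: MISS, evict owl. Cache (old->new): [melon berry]
  18. access plum: MISS, evict melon. Cache (old->new): [berry plum]
  19. access owl: MISS, evict berry. Cache (old->new): [plum owl]
  20. access berry: MISS, evict plum. Cache (old->new): [owl berry]
  21. access melon: MISS, evict owl. Cache (old->new): [berry melon]
  22. access berry: HIT. Cache (old->new): [berry melon]
  23. access berry: HIT. Cache (old->new): [berry melon]
  24. access berry: HIT. Cache (old->new): [berry melon]
  25. access owl: MISS, evict berry. Cache (old->new): [melon owl]
  26. access berry: MISS, evict melon. Cache (old->new): [owl berry]
Total: 12 hits, 14 misses, 12 evictions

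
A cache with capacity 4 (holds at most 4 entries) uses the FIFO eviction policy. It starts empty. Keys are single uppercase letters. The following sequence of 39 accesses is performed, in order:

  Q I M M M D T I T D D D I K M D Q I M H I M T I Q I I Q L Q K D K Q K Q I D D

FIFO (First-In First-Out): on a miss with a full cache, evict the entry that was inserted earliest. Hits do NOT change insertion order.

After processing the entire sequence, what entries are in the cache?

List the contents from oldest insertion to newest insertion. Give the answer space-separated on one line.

FIFO simulation (capacity=4):
  1. access Q: MISS. Cache (old->new): [Q]
  2. access I: MISS. Cache (old->new): [Q I]
  3. access M: MISS. Cache (old->new): [Q I M]
  4. access M: HIT. Cache (old->new): [Q I M]
  5. access M: HIT. Cache (old->new): [Q I M]
  6. access D: MISS. Cache (old->new): [Q I M D]
  7. access T: MISS, evict Q. Cache (old->new): [I M D T]
  8. access I: HIT. Cache (old->new): [I M D T]
  9. access T: HIT. Cache (old->new): [I M D T]
  10. access D: HIT. Cache (old->new): [I M D T]
  11. access D: HIT. Cache (old->new): [I M D T]
  12. access D: HIT. Cache (old->new): [I M D T]
  13. access I: HIT. Cache (old->new): [I M D T]
  14. access K: MISS, evict I. Cache (old->new): [M D T K]
  15. access M: HIT. Cache (old->new): [M D T K]
  16. access D: HIT. Cache (old->new): [M D T K]
  17. access Q: MISS, evict M. Cache (old->new): [D T K Q]
  18. access I: MISS, evict D. Cache (old->new): [T K Q I]
  19. access M: MISS, evict T. Cache (old->new): [K Q I M]
  20. access H: MISS, evict K. Cache (old->new): [Q I M H]
  21. access I: HIT. Cache (old->new): [Q I M H]
  22. access M: HIT. Cache (old->new): [Q I M H]
  23. access T: MISS, evict Q. Cache (old->new): [I M H T]
  24. access I: HIT. Cache (old->new): [I M H T]
  25. access Q: MISS, evict I. Cache (old->new): [M H T Q]
  26. access I: MISS, evict M. Cache (old->new): [H T Q I]
  27. access I: HIT. Cache (old->new): [H T Q I]
  28. access Q: HIT. Cache (old->new): [H T Q I]
  29. access L: MISS, evict H. Cache (old->new): [T Q I L]
  30. access Q: HIT. Cache (old->new): [T Q I L]
  31. access K: MISS, evict T. Cache (old->new): [Q I L K]
  32. access D: MISS, evict Q. Cache (old->new): [I L K D]
  33. access K: HIT. Cache (old->new): [I L K D]
  34. access Q: MISS, evict I. Cache (old->new): [L K D Q]
  35. access K: HIT. Cache (old->new): [L K D Q]
  36. access Q: HIT. Cache (old->new): [L K D Q]
  37. access I: MISS, evict L. Cache (old->new): [K D Q I]
  38. access D: HIT. Cache (old->new): [K D Q I]
  39. access D: HIT. Cache (old->new): [K D Q I]
Total: 21 hits, 18 misses, 14 evictions

Answer: K D Q I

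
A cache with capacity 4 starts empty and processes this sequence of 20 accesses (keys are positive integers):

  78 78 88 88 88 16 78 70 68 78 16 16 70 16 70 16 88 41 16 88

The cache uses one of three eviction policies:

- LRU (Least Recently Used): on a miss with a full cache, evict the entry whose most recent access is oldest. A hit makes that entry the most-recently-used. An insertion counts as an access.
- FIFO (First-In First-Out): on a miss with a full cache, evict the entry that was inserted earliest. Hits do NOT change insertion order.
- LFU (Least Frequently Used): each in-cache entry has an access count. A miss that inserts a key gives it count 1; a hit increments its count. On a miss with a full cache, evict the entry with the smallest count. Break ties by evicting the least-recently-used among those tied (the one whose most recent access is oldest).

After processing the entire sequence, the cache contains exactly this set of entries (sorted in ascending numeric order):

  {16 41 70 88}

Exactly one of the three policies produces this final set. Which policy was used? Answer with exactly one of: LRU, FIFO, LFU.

Simulating under each policy and comparing final sets:
  LRU: final set = {16 41 70 88} -> MATCHES target
  FIFO: final set = {16 41 78 88} -> differs
  LFU: final set = {16 41 78 88} -> differs
Only LRU produces the target set.

Answer: LRU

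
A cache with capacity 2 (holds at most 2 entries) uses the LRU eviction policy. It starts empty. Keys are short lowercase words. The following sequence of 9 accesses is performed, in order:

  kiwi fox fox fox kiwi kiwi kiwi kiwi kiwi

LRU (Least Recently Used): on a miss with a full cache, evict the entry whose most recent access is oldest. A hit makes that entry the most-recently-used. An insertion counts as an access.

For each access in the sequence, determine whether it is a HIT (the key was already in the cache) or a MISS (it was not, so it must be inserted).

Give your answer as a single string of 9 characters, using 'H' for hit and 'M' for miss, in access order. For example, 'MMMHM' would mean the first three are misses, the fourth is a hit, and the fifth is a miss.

Answer: MMHHHHHHH

Derivation:
LRU simulation (capacity=2):
  1. access kiwi: MISS. Cache (LRU->MRU): [kiwi]
  2. access fox: MISS. Cache (LRU->MRU): [kiwi fox]
  3. access fox: HIT. Cache (LRU->MRU): [kiwi fox]
  4. access fox: HIT. Cache (LRU->MRU): [kiwi fox]
  5. access kiwi: HIT. Cache (LRU->MRU): [fox kiwi]
  6. access kiwi: HIT. Cache (LRU->MRU): [fox kiwi]
  7. access kiwi: HIT. Cache (LRU->MRU): [fox kiwi]
  8. access kiwi: HIT. Cache (LRU->MRU): [fox kiwi]
  9. access kiwi: HIT. Cache (LRU->MRU): [fox kiwi]
Total: 7 hits, 2 misses, 0 evictions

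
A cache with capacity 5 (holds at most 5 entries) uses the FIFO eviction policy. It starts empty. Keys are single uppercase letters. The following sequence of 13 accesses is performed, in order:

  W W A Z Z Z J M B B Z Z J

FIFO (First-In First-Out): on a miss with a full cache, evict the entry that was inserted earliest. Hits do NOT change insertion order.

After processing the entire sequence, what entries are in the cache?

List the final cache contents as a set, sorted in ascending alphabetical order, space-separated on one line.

FIFO simulation (capacity=5):
  1. access W: MISS. Cache (old->new): [W]
  2. access W: HIT. Cache (old->new): [W]
  3. access A: MISS. Cache (old->new): [W A]
  4. access Z: MISS. Cache (old->new): [W A Z]
  5. access Z: HIT. Cache (old->new): [W A Z]
  6. access Z: HIT. Cache (old->new): [W A Z]
  7. access J: MISS. Cache (old->new): [W A Z J]
  8. access M: MISS. Cache (old->new): [W A Z J M]
  9. access B: MISS, evict W. Cache (old->new): [A Z J M B]
  10. access B: HIT. Cache (old->new): [A Z J M B]
  11. access Z: HIT. Cache (old->new): [A Z J M B]
  12. access Z: HIT. Cache (old->new): [A Z J M B]
  13. access J: HIT. Cache (old->new): [A Z J M B]
Total: 7 hits, 6 misses, 1 evictions

Answer: A B J M Z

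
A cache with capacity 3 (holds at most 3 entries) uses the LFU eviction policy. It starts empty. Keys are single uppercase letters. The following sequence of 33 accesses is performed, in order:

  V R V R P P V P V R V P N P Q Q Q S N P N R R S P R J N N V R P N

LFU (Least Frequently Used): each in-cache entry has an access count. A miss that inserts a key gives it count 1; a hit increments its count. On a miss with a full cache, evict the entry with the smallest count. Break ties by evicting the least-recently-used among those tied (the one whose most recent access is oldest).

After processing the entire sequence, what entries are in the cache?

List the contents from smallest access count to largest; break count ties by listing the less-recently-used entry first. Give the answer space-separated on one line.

LFU simulation (capacity=3):
  1. access V: MISS. Cache: [V(c=1)]
  2. access R: MISS. Cache: [V(c=1) R(c=1)]
  3. access V: HIT, count now 2. Cache: [R(c=1) V(c=2)]
  4. access R: HIT, count now 2. Cache: [V(c=2) R(c=2)]
  5. access P: MISS. Cache: [P(c=1) V(c=2) R(c=2)]
  6. access P: HIT, count now 2. Cache: [V(c=2) R(c=2) P(c=2)]
  7. access V: HIT, count now 3. Cache: [R(c=2) P(c=2) V(c=3)]
  8. access P: HIT, count now 3. Cache: [R(c=2) V(c=3) P(c=3)]
  9. access V: HIT, count now 4. Cache: [R(c=2) P(c=3) V(c=4)]
  10. access R: HIT, count now 3. Cache: [P(c=3) R(c=3) V(c=4)]
  11. access V: HIT, count now 5. Cache: [P(c=3) R(c=3) V(c=5)]
  12. access P: HIT, count now 4. Cache: [R(c=3) P(c=4) V(c=5)]
  13. access N: MISS, evict R(c=3). Cache: [N(c=1) P(c=4) V(c=5)]
  14. access P: HIT, count now 5. Cache: [N(c=1) V(c=5) P(c=5)]
  15. access Q: MISS, evict N(c=1). Cache: [Q(c=1) V(c=5) P(c=5)]
  16. access Q: HIT, count now 2. Cache: [Q(c=2) V(c=5) P(c=5)]
  17. access Q: HIT, count now 3. Cache: [Q(c=3) V(c=5) P(c=5)]
  18. access S: MISS, evict Q(c=3). Cache: [S(c=1) V(c=5) P(c=5)]
  19. access N: MISS, evict S(c=1). Cache: [N(c=1) V(c=5) P(c=5)]
  20. access P: HIT, count now 6. Cache: [N(c=1) V(c=5) P(c=6)]
  21. access N: HIT, count now 2. Cache: [N(c=2) V(c=5) P(c=6)]
  22. access R: MISS, evict N(c=2). Cache: [R(c=1) V(c=5) P(c=6)]
  23. access R: HIT, count now 2. Cache: [R(c=2) V(c=5) P(c=6)]
  24. access S: MISS, evict R(c=2). Cache: [S(c=1) V(c=5) P(c=6)]
  25. access P: HIT, count now 7. Cache: [S(c=1) V(c=5) P(c=7)]
  26. access R: MISS, evict S(c=1). Cache: [R(c=1) V(c=5) P(c=7)]
  27. access J: MISS, evict R(c=1). Cache: [J(c=1) V(c=5) P(c=7)]
  28. access N: MISS, evict J(c=1). Cache: [N(c=1) V(c=5) P(c=7)]
  29. access N: HIT, count now 2. Cache: [N(c=2) V(c=5) P(c=7)]
  30. access V: HIT, count now 6. Cache: [N(c=2) V(c=6) P(c=7)]
  31. access R: MISS, evict N(c=2). Cache: [R(c=1) V(c=6) P(c=7)]
  32. access P: HIT, count now 8. Cache: [R(c=1) V(c=6) P(c=8)]
  33. access N: MISS, evict R(c=1). Cache: [N(c=1) V(c=6) P(c=8)]
Total: 19 hits, 14 misses, 11 evictions

Answer: N V P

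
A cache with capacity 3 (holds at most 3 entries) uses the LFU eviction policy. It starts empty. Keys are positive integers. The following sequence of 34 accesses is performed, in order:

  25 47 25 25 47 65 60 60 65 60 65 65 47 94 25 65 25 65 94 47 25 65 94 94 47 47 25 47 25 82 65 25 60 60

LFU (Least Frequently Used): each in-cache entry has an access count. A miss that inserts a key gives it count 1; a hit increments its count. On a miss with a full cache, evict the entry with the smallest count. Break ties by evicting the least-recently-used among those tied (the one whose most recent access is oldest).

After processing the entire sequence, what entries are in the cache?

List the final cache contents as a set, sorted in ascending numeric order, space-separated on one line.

Answer: 25 60 65

Derivation:
LFU simulation (capacity=3):
  1. access 25: MISS. Cache: [25(c=1)]
  2. access 47: MISS. Cache: [25(c=1) 47(c=1)]
  3. access 25: HIT, count now 2. Cache: [47(c=1) 25(c=2)]
  4. access 25: HIT, count now 3. Cache: [47(c=1) 25(c=3)]
  5. access 47: HIT, count now 2. Cache: [47(c=2) 25(c=3)]
  6. access 65: MISS. Cache: [65(c=1) 47(c=2) 25(c=3)]
  7. access 60: MISS, evict 65(c=1). Cache: [60(c=1) 47(c=2) 25(c=3)]
  8. access 60: HIT, count now 2. Cache: [47(c=2) 60(c=2) 25(c=3)]
  9. access 65: MISS, evict 47(c=2). Cache: [65(c=1) 60(c=2) 25(c=3)]
  10. access 60: HIT, count now 3. Cache: [65(c=1) 25(c=3) 60(c=3)]
  11. access 65: HIT, count now 2. Cache: [65(c=2) 25(c=3) 60(c=3)]
  12. access 65: HIT, count now 3. Cache: [25(c=3) 60(c=3) 65(c=3)]
  13. access 47: MISS, evict 25(c=3). Cache: [47(c=1) 60(c=3) 65(c=3)]
  14. access 94: MISS, evict 47(c=1). Cache: [94(c=1) 60(c=3) 65(c=3)]
  15. access 25: MISS, evict 94(c=1). Cache: [25(c=1) 60(c=3) 65(c=3)]
  16. access 65: HIT, count now 4. Cache: [25(c=1) 60(c=3) 65(c=4)]
  17. access 25: HIT, count now 2. Cache: [25(c=2) 60(c=3) 65(c=4)]
  18. access 65: HIT, count now 5. Cache: [25(c=2) 60(c=3) 65(c=5)]
  19. access 94: MISS, evict 25(c=2). Cache: [94(c=1) 60(c=3) 65(c=5)]
  20. access 47: MISS, evict 94(c=1). Cache: [47(c=1) 60(c=3) 65(c=5)]
  21. access 25: MISS, evict 47(c=1). Cache: [25(c=1) 60(c=3) 65(c=5)]
  22. access 65: HIT, count now 6. Cache: [25(c=1) 60(c=3) 65(c=6)]
  23. access 94: MISS, evict 25(c=1). Cache: [94(c=1) 60(c=3) 65(c=6)]
  24. access 94: HIT, count now 2. Cache: [94(c=2) 60(c=3) 65(c=6)]
  25. access 47: MISS, evict 94(c=2). Cache: [47(c=1) 60(c=3) 65(c=6)]
  26. access 47: HIT, count now 2. Cache: [47(c=2) 60(c=3) 65(c=6)]
  27. access 25: MISS, evict 47(c=2). Cache: [25(c=1) 60(c=3) 65(c=6)]
  28. access 47: MISS, evict 25(c=1). Cache: [47(c=1) 60(c=3) 65(c=6)]
  29. access 25: MISS, evict 47(c=1). Cache: [25(c=1) 60(c=3) 65(c=6)]
  30. access 82: MISS, evict 25(c=1). Cache: [82(c=1) 60(c=3) 65(c=6)]
  31. access 65: HIT, count now 7. Cache: [82(c=1) 60(c=3) 65(c=7)]
  32. access 25: MISS, evict 82(c=1). Cache: [25(c=1) 60(c=3) 65(c=7)]
  33. access 60: HIT, count now 4. Cache: [25(c=1) 60(c=4) 65(c=7)]
  34. access 60: HIT, count now 5. Cache: [25(c=1) 60(c=5) 65(c=7)]
Total: 16 hits, 18 misses, 15 evictions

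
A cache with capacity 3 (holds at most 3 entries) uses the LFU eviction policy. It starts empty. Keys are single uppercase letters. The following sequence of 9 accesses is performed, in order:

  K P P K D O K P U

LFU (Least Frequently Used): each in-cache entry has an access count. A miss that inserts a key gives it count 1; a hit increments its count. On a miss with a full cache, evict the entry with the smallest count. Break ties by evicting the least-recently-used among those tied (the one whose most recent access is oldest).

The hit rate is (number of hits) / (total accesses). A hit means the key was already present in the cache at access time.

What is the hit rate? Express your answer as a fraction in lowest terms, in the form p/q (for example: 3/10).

LFU simulation (capacity=3):
  1. access K: MISS. Cache: [K(c=1)]
  2. access P: MISS. Cache: [K(c=1) P(c=1)]
  3. access P: HIT, count now 2. Cache: [K(c=1) P(c=2)]
  4. access K: HIT, count now 2. Cache: [P(c=2) K(c=2)]
  5. access D: MISS. Cache: [D(c=1) P(c=2) K(c=2)]
  6. access O: MISS, evict D(c=1). Cache: [O(c=1) P(c=2) K(c=2)]
  7. access K: HIT, count now 3. Cache: [O(c=1) P(c=2) K(c=3)]
  8. access P: HIT, count now 3. Cache: [O(c=1) K(c=3) P(c=3)]
  9. access U: MISS, evict O(c=1). Cache: [U(c=1) K(c=3) P(c=3)]
Total: 4 hits, 5 misses, 2 evictions

Hit rate = 4/9

Answer: 4/9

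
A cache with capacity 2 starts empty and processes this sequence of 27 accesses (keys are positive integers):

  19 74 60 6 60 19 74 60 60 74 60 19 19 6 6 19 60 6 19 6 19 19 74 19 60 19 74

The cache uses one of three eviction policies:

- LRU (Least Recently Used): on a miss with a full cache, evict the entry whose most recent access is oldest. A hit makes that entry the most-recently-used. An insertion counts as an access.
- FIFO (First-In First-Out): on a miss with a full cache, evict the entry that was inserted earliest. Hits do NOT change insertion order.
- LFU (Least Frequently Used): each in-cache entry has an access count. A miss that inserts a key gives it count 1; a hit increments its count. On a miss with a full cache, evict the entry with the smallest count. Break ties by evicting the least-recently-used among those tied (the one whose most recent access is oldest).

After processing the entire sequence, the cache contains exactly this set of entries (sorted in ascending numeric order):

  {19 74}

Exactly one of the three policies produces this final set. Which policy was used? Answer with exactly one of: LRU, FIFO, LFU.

Answer: LRU

Derivation:
Simulating under each policy and comparing final sets:
  LRU: final set = {19 74} -> MATCHES target
  FIFO: final set = {60 74} -> differs
  LFU: final set = {60 74} -> differs
Only LRU produces the target set.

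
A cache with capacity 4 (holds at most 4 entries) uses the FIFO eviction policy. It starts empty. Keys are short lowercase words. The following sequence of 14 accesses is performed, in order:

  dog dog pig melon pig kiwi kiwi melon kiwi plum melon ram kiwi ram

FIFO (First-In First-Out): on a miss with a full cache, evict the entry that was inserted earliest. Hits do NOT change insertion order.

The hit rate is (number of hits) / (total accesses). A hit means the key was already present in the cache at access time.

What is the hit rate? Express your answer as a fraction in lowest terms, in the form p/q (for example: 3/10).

Answer: 4/7

Derivation:
FIFO simulation (capacity=4):
  1. access dog: MISS. Cache (old->new): [dog]
  2. access dog: HIT. Cache (old->new): [dog]
  3. access pig: MISS. Cache (old->new): [dog pig]
  4. access melon: MISS. Cache (old->new): [dog pig melon]
  5. access pig: HIT. Cache (old->new): [dog pig melon]
  6. access kiwi: MISS. Cache (old->new): [dog pig melon kiwi]
  7. access kiwi: HIT. Cache (old->new): [dog pig melon kiwi]
  8. access melon: HIT. Cache (old->new): [dog pig melon kiwi]
  9. access kiwi: HIT. Cache (old->new): [dog pig melon kiwi]
  10. access plum: MISS, evict dog. Cache (old->new): [pig melon kiwi plum]
  11. access melon: HIT. Cache (old->new): [pig melon kiwi plum]
  12. access ram: MISS, evict pig. Cache (old->new): [melon kiwi plum ram]
  13. access kiwi: HIT. Cache (old->new): [melon kiwi plum ram]
  14. access ram: HIT. Cache (old->new): [melon kiwi plum ram]
Total: 8 hits, 6 misses, 2 evictions

Hit rate = 8/14 = 4/7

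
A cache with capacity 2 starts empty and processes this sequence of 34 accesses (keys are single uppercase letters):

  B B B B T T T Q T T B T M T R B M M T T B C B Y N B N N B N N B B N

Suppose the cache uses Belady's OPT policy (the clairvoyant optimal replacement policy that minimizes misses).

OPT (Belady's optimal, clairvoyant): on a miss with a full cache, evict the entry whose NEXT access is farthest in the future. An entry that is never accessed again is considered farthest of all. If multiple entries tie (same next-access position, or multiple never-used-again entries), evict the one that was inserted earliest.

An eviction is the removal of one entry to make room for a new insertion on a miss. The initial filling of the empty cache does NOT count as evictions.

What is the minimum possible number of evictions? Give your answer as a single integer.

OPT (Belady) simulation (capacity=2):
  1. access B: MISS. Cache: [B]
  2. access B: HIT. Next use of B: step 3. Cache: [B]
  3. access B: HIT. Next use of B: step 4. Cache: [B]
  4. access B: HIT. Next use of B: step 11. Cache: [B]
  5. access T: MISS. Cache: [B T]
  6. access T: HIT. Next use of T: step 7. Cache: [B T]
  7. access T: HIT. Next use of T: step 9. Cache: [B T]
  8. access Q: MISS, evict B (next use: step 11). Cache: [T Q]
  9. access T: HIT. Next use of T: step 10. Cache: [T Q]
  10. access T: HIT. Next use of T: step 12. Cache: [T Q]
  11. access B: MISS, evict Q (next use: never). Cache: [T B]
  12. access T: HIT. Next use of T: step 14. Cache: [T B]
  13. access M: MISS, evict B (next use: step 16). Cache: [T M]
  14. access T: HIT. Next use of T: step 19. Cache: [T M]
  15. access R: MISS, evict T (next use: step 19). Cache: [M R]
  16. access B: MISS, evict R (next use: never). Cache: [M B]
  17. access M: HIT. Next use of M: step 18. Cache: [M B]
  18. access M: HIT. Next use of M: never. Cache: [M B]
  19. access T: MISS, evict M (next use: never). Cache: [B T]
  20. access T: HIT. Next use of T: never. Cache: [B T]
  21. access B: HIT. Next use of B: step 23. Cache: [B T]
  22. access C: MISS, evict T (next use: never). Cache: [B C]
  23. access B: HIT. Next use of B: step 26. Cache: [B C]
  24. access Y: MISS, evict C (next use: never). Cache: [B Y]
  25. access N: MISS, evict Y (next use: never). Cache: [B N]
  26. access B: HIT. Next use of B: step 29. Cache: [B N]
  27. access N: HIT. Next use of N: step 28. Cache: [B N]
  28. access N: HIT. Next use of N: step 30. Cache: [B N]
  29. access B: HIT. Next use of B: step 32. Cache: [B N]
  30. access N: HIT. Next use of N: step 31. Cache: [B N]
  31. access N: HIT. Next use of N: step 34. Cache: [B N]
  32. access B: HIT. Next use of B: step 33. Cache: [B N]
  33. access B: HIT. Next use of B: never. Cache: [B N]
  34. access N: HIT. Next use of N: never. Cache: [B N]
Total: 23 hits, 11 misses, 9 evictions

Answer: 9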